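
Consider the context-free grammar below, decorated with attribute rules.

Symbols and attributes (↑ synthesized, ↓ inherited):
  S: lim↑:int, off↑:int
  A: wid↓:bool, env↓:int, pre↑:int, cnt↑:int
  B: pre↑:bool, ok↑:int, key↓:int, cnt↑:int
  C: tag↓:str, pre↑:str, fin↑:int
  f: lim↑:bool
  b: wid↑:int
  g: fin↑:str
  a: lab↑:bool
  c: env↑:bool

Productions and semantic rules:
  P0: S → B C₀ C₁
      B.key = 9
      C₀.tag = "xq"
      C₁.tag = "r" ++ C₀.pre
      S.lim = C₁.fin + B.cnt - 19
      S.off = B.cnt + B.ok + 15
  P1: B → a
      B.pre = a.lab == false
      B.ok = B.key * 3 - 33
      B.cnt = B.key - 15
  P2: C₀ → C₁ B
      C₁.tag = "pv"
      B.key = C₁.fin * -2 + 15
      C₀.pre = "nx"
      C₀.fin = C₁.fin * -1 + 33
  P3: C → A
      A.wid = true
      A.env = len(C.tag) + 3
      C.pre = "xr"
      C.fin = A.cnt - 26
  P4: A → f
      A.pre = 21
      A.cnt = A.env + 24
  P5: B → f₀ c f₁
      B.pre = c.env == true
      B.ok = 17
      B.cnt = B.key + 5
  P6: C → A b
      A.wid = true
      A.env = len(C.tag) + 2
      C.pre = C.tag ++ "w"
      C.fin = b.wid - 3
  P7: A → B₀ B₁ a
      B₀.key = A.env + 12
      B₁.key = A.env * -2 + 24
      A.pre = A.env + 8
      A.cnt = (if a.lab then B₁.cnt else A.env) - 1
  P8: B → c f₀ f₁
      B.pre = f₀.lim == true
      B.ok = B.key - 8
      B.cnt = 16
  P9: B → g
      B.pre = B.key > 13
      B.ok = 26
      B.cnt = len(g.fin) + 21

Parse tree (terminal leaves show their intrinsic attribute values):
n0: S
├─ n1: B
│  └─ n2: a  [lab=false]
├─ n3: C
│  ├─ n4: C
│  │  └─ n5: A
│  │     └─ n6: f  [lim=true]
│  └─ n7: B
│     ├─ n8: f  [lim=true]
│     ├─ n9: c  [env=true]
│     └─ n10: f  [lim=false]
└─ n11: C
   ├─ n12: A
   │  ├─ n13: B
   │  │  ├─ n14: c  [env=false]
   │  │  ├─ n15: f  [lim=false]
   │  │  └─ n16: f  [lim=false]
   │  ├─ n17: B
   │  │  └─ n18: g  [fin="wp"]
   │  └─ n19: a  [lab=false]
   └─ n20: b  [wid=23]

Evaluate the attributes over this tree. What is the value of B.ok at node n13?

9

1. n1.key = 9  [9]
2. n2.lab = false  [terminal]
3. n1.pre = true  [a.lab == false]
4. n1.ok = -6  [B.key * 3 - 33]
5. n1.cnt = -6  [B.key - 15]
6. n3.tag = "xq"  ["xq"]
7. n4.tag = "pv"  ["pv"]
8. n5.wid = true  [true]
9. n5.env = 5  [len(C.tag) + 3]
10. n6.lim = true  [terminal]
11. n5.pre = 21  [21]
12. n5.cnt = 29  [A.env + 24]
13. n4.pre = "xr"  ["xr"]
14. n4.fin = 3  [A.cnt - 26]
15. n7.key = 9  [C₁.fin * -2 + 15]
16. n8.lim = true  [terminal]
17. n9.env = true  [terminal]
18. n10.lim = false  [terminal]
19. n7.pre = true  [c.env == true]
20. n7.ok = 17  [17]
21. n7.cnt = 14  [B.key + 5]
22. n3.pre = "nx"  ["nx"]
23. n3.fin = 30  [C₁.fin * -1 + 33]
24. n11.tag = "rnx"  ["r" ++ C₀.pre]
25. n12.wid = true  [true]
26. n12.env = 5  [len(C.tag) + 2]
27. n13.key = 17  [A.env + 12]
28. n14.env = false  [terminal]
29. n15.lim = false  [terminal]
30. n16.lim = false  [terminal]
31. n13.pre = false  [f₀.lim == true]
32. n13.ok = 9  [B.key - 8]
33. n13.cnt = 16  [16]
34. n17.key = 14  [A.env * -2 + 24]
35. n18.fin = "wp"  [terminal]
36. n17.pre = true  [B.key > 13]
37. n17.ok = 26  [26]
38. n17.cnt = 23  [len(g.fin) + 21]
39. n19.lab = false  [terminal]
40. n12.pre = 13  [A.env + 8]
41. n12.cnt = 4  [(if a.lab then B₁.cnt else A.env) - 1]
42. n20.wid = 23  [terminal]
43. n11.pre = "rnxw"  [C.tag ++ "w"]
44. n11.fin = 20  [b.wid - 3]
45. n0.lim = -5  [C₁.fin + B.cnt - 19]
46. n0.off = 3  [B.cnt + B.ok + 15]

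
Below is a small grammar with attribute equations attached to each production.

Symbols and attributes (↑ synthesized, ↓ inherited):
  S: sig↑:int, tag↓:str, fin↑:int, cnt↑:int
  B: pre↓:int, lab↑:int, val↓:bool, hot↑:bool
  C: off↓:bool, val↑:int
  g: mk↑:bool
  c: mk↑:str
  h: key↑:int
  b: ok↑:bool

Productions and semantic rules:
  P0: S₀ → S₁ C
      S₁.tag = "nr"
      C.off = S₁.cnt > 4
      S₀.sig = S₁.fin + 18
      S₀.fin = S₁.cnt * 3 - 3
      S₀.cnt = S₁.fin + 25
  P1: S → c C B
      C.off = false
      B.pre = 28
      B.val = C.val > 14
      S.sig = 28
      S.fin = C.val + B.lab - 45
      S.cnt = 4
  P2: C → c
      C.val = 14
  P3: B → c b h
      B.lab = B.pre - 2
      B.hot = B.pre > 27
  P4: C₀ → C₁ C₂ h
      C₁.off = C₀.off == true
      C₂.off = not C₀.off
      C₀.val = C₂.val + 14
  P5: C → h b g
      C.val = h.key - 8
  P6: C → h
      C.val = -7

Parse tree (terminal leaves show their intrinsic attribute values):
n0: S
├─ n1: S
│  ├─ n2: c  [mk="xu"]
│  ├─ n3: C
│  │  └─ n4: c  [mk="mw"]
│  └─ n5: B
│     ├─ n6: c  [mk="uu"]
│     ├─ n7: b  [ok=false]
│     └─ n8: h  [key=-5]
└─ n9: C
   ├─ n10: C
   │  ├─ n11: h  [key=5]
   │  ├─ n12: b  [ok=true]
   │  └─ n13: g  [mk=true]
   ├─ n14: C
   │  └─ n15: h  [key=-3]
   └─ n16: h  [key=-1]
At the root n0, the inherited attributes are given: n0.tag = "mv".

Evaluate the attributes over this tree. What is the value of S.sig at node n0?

1. n0.tag = "mv"  [given at root]
2. n1.tag = "nr"  ["nr"]
3. n2.mk = "xu"  [terminal]
4. n3.off = false  [false]
5. n4.mk = "mw"  [terminal]
6. n3.val = 14  [14]
7. n5.pre = 28  [28]
8. n5.val = false  [C.val > 14]
9. n6.mk = "uu"  [terminal]
10. n7.ok = false  [terminal]
11. n8.key = -5  [terminal]
12. n5.lab = 26  [B.pre - 2]
13. n5.hot = true  [B.pre > 27]
14. n1.sig = 28  [28]
15. n1.fin = -5  [C.val + B.lab - 45]
16. n1.cnt = 4  [4]
17. n9.off = false  [S₁.cnt > 4]
18. n10.off = false  [C₀.off == true]
19. n11.key = 5  [terminal]
20. n12.ok = true  [terminal]
21. n13.mk = true  [terminal]
22. n10.val = -3  [h.key - 8]
23. n14.off = true  [not C₀.off]
24. n15.key = -3  [terminal]
25. n14.val = -7  [-7]
26. n16.key = -1  [terminal]
27. n9.val = 7  [C₂.val + 14]
28. n0.sig = 13  [S₁.fin + 18]
29. n0.fin = 9  [S₁.cnt * 3 - 3]
30. n0.cnt = 20  [S₁.fin + 25]

13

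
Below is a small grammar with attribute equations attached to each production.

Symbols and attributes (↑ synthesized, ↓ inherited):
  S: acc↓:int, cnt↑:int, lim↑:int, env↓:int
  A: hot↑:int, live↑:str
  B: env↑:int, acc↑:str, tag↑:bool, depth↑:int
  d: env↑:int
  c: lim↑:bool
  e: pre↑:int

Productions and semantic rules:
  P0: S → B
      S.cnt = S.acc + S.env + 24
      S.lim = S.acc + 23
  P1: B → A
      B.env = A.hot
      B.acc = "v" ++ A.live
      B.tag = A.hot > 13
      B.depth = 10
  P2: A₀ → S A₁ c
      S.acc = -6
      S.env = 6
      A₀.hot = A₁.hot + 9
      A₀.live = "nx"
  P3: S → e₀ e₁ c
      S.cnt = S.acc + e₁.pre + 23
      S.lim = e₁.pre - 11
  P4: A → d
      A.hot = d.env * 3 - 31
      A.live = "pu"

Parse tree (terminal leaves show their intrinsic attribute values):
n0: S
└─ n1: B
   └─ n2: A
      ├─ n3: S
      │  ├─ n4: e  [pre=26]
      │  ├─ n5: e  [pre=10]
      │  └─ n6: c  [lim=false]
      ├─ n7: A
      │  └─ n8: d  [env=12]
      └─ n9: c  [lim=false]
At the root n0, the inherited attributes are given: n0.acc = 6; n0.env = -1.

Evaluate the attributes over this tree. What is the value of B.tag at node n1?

true

1. n0.acc = 6  [given at root]
2. n0.env = -1  [given at root]
3. n3.acc = -6  [-6]
4. n3.env = 6  [6]
5. n4.pre = 26  [terminal]
6. n5.pre = 10  [terminal]
7. n6.lim = false  [terminal]
8. n3.cnt = 27  [S.acc + e₁.pre + 23]
9. n3.lim = -1  [e₁.pre - 11]
10. n8.env = 12  [terminal]
11. n7.hot = 5  [d.env * 3 - 31]
12. n7.live = "pu"  ["pu"]
13. n9.lim = false  [terminal]
14. n2.hot = 14  [A₁.hot + 9]
15. n2.live = "nx"  ["nx"]
16. n1.env = 14  [A.hot]
17. n1.acc = "vnx"  ["v" ++ A.live]
18. n1.tag = true  [A.hot > 13]
19. n1.depth = 10  [10]
20. n0.cnt = 29  [S.acc + S.env + 24]
21. n0.lim = 29  [S.acc + 23]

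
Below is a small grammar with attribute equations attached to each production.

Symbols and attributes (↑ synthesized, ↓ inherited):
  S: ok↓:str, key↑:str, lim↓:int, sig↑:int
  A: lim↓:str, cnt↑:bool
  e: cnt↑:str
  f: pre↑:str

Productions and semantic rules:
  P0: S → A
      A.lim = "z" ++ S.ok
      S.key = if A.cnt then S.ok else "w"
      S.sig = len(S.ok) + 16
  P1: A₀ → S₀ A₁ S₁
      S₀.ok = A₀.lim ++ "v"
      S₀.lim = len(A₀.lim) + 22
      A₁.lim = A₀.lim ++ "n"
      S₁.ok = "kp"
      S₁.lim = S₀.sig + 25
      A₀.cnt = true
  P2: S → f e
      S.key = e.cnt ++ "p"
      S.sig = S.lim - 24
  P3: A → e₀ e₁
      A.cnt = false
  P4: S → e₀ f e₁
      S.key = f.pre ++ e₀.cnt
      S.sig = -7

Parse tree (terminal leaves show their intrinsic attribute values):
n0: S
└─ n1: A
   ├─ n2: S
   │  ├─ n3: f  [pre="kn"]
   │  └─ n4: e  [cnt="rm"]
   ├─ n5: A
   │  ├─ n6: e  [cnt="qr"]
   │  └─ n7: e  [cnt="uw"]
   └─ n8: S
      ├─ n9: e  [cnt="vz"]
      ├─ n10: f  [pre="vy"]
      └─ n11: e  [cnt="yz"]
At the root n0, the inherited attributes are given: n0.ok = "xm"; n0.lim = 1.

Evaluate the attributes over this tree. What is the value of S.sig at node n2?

1. n0.ok = "xm"  [given at root]
2. n0.lim = 1  [given at root]
3. n1.lim = "zxm"  ["z" ++ S.ok]
4. n2.ok = "zxmv"  [A₀.lim ++ "v"]
5. n2.lim = 25  [len(A₀.lim) + 22]
6. n3.pre = "kn"  [terminal]
7. n4.cnt = "rm"  [terminal]
8. n2.key = "rmp"  [e.cnt ++ "p"]
9. n2.sig = 1  [S.lim - 24]
10. n5.lim = "zxmn"  [A₀.lim ++ "n"]
11. n6.cnt = "qr"  [terminal]
12. n7.cnt = "uw"  [terminal]
13. n5.cnt = false  [false]
14. n8.ok = "kp"  ["kp"]
15. n8.lim = 26  [S₀.sig + 25]
16. n9.cnt = "vz"  [terminal]
17. n10.pre = "vy"  [terminal]
18. n11.cnt = "yz"  [terminal]
19. n8.key = "vyvz"  [f.pre ++ e₀.cnt]
20. n8.sig = -7  [-7]
21. n1.cnt = true  [true]
22. n0.key = "xm"  [if A.cnt then S.ok else "w"]
23. n0.sig = 18  [len(S.ok) + 16]

1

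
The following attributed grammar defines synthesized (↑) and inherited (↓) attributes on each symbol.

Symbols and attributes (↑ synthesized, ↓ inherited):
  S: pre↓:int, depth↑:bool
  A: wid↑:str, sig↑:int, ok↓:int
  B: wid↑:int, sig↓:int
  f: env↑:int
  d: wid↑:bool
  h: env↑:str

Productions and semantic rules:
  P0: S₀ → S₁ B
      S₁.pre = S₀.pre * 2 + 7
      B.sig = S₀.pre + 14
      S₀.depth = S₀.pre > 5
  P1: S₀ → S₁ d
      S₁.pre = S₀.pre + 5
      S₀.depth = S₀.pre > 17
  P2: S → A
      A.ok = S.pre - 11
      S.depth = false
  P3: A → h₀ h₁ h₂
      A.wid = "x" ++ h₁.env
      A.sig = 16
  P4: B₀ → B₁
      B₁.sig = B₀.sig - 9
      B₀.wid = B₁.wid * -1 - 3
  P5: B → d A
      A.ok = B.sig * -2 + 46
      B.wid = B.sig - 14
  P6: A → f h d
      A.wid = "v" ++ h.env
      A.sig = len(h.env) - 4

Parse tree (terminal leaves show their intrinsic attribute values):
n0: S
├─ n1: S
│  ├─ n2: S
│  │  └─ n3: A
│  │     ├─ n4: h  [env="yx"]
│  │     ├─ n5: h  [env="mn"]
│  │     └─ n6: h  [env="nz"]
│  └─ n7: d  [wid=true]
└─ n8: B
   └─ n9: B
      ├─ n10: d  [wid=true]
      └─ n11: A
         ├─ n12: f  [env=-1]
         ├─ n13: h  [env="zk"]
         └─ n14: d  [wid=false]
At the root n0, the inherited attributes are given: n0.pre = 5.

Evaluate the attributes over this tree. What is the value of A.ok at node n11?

1. n0.pre = 5  [given at root]
2. n1.pre = 17  [S₀.pre * 2 + 7]
3. n2.pre = 22  [S₀.pre + 5]
4. n3.ok = 11  [S.pre - 11]
5. n4.env = "yx"  [terminal]
6. n5.env = "mn"  [terminal]
7. n6.env = "nz"  [terminal]
8. n3.wid = "xmn"  ["x" ++ h₁.env]
9. n3.sig = 16  [16]
10. n2.depth = false  [false]
11. n7.wid = true  [terminal]
12. n1.depth = false  [S₀.pre > 17]
13. n8.sig = 19  [S₀.pre + 14]
14. n9.sig = 10  [B₀.sig - 9]
15. n10.wid = true  [terminal]
16. n11.ok = 26  [B.sig * -2 + 46]
17. n12.env = -1  [terminal]
18. n13.env = "zk"  [terminal]
19. n14.wid = false  [terminal]
20. n11.wid = "vzk"  ["v" ++ h.env]
21. n11.sig = -2  [len(h.env) - 4]
22. n9.wid = -4  [B.sig - 14]
23. n8.wid = 1  [B₁.wid * -1 - 3]
24. n0.depth = false  [S₀.pre > 5]

26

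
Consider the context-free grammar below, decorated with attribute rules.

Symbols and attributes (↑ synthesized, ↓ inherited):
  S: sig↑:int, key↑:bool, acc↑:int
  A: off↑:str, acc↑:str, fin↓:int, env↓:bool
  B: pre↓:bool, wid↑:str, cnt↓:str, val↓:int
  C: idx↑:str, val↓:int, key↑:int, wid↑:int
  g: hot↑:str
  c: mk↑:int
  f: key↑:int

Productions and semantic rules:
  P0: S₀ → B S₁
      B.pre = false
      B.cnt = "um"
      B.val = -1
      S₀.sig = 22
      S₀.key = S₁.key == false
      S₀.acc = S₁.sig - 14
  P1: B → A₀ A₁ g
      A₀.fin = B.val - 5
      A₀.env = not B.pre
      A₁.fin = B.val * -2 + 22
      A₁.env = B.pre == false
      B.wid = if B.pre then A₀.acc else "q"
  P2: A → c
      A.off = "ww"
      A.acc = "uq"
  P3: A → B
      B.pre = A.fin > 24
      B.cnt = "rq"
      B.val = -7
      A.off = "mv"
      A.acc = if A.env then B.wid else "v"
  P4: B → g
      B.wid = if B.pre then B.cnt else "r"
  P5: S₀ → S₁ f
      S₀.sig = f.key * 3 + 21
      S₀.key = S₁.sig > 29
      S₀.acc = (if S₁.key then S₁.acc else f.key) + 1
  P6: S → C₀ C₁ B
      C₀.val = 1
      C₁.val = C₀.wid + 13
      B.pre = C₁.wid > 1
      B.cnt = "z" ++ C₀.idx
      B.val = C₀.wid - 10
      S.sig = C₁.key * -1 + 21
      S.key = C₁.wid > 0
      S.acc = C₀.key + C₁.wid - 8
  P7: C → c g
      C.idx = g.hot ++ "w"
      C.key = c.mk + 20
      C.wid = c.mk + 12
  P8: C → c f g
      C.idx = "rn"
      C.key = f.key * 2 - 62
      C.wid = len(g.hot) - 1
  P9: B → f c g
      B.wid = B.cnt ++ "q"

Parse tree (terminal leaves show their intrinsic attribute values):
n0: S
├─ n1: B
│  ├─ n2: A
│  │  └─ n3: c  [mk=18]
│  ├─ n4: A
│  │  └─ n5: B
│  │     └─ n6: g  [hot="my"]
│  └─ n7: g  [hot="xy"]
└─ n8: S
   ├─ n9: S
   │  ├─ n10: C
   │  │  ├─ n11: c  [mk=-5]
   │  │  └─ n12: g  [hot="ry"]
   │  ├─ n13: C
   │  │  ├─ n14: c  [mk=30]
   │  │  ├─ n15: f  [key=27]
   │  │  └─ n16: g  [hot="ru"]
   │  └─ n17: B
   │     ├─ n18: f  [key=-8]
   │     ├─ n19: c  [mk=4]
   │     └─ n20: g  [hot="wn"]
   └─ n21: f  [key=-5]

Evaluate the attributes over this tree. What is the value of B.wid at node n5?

1. n1.pre = false  [false]
2. n1.cnt = "um"  ["um"]
3. n1.val = -1  [-1]
4. n2.fin = -6  [B.val - 5]
5. n2.env = true  [not B.pre]
6. n3.mk = 18  [terminal]
7. n2.off = "ww"  ["ww"]
8. n2.acc = "uq"  ["uq"]
9. n4.fin = 24  [B.val * -2 + 22]
10. n4.env = true  [B.pre == false]
11. n5.pre = false  [A.fin > 24]
12. n5.cnt = "rq"  ["rq"]
13. n5.val = -7  [-7]
14. n6.hot = "my"  [terminal]
15. n5.wid = "r"  [if B.pre then B.cnt else "r"]
16. n4.off = "mv"  ["mv"]
17. n4.acc = "r"  [if A.env then B.wid else "v"]
18. n7.hot = "xy"  [terminal]
19. n1.wid = "q"  [if B.pre then A₀.acc else "q"]
20. n10.val = 1  [1]
21. n11.mk = -5  [terminal]
22. n12.hot = "ry"  [terminal]
23. n10.idx = "ryw"  [g.hot ++ "w"]
24. n10.key = 15  [c.mk + 20]
25. n10.wid = 7  [c.mk + 12]
26. n13.val = 20  [C₀.wid + 13]
27. n14.mk = 30  [terminal]
28. n15.key = 27  [terminal]
29. n16.hot = "ru"  [terminal]
30. n13.idx = "rn"  ["rn"]
31. n13.key = -8  [f.key * 2 - 62]
32. n13.wid = 1  [len(g.hot) - 1]
33. n17.pre = false  [C₁.wid > 1]
34. n17.cnt = "zryw"  ["z" ++ C₀.idx]
35. n17.val = -3  [C₀.wid - 10]
36. n18.key = -8  [terminal]
37. n19.mk = 4  [terminal]
38. n20.hot = "wn"  [terminal]
39. n17.wid = "zrywq"  [B.cnt ++ "q"]
40. n9.sig = 29  [C₁.key * -1 + 21]
41. n9.key = true  [C₁.wid > 0]
42. n9.acc = 8  [C₀.key + C₁.wid - 8]
43. n21.key = -5  [terminal]
44. n8.sig = 6  [f.key * 3 + 21]
45. n8.key = false  [S₁.sig > 29]
46. n8.acc = 9  [(if S₁.key then S₁.acc else f.key) + 1]
47. n0.sig = 22  [22]
48. n0.key = true  [S₁.key == false]
49. n0.acc = -8  [S₁.sig - 14]

"r"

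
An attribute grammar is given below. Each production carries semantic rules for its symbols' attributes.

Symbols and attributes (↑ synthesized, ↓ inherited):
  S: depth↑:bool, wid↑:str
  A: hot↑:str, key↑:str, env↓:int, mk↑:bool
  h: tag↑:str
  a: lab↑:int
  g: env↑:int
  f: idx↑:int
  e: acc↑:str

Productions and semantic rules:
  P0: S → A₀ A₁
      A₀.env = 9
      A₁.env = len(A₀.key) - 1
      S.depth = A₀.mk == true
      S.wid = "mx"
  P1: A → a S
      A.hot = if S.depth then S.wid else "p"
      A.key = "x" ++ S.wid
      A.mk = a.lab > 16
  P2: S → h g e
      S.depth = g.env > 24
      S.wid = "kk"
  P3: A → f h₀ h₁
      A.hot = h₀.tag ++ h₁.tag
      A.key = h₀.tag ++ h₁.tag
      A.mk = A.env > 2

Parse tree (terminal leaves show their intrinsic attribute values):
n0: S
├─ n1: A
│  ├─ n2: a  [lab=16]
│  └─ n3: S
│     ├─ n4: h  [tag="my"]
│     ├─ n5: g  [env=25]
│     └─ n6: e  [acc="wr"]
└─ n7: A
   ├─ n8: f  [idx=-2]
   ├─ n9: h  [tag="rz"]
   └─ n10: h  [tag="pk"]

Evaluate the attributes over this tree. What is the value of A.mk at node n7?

1. n1.env = 9  [9]
2. n2.lab = 16  [terminal]
3. n4.tag = "my"  [terminal]
4. n5.env = 25  [terminal]
5. n6.acc = "wr"  [terminal]
6. n3.depth = true  [g.env > 24]
7. n3.wid = "kk"  ["kk"]
8. n1.hot = "kk"  [if S.depth then S.wid else "p"]
9. n1.key = "xkk"  ["x" ++ S.wid]
10. n1.mk = false  [a.lab > 16]
11. n7.env = 2  [len(A₀.key) - 1]
12. n8.idx = -2  [terminal]
13. n9.tag = "rz"  [terminal]
14. n10.tag = "pk"  [terminal]
15. n7.hot = "rzpk"  [h₀.tag ++ h₁.tag]
16. n7.key = "rzpk"  [h₀.tag ++ h₁.tag]
17. n7.mk = false  [A.env > 2]
18. n0.depth = false  [A₀.mk == true]
19. n0.wid = "mx"  ["mx"]

false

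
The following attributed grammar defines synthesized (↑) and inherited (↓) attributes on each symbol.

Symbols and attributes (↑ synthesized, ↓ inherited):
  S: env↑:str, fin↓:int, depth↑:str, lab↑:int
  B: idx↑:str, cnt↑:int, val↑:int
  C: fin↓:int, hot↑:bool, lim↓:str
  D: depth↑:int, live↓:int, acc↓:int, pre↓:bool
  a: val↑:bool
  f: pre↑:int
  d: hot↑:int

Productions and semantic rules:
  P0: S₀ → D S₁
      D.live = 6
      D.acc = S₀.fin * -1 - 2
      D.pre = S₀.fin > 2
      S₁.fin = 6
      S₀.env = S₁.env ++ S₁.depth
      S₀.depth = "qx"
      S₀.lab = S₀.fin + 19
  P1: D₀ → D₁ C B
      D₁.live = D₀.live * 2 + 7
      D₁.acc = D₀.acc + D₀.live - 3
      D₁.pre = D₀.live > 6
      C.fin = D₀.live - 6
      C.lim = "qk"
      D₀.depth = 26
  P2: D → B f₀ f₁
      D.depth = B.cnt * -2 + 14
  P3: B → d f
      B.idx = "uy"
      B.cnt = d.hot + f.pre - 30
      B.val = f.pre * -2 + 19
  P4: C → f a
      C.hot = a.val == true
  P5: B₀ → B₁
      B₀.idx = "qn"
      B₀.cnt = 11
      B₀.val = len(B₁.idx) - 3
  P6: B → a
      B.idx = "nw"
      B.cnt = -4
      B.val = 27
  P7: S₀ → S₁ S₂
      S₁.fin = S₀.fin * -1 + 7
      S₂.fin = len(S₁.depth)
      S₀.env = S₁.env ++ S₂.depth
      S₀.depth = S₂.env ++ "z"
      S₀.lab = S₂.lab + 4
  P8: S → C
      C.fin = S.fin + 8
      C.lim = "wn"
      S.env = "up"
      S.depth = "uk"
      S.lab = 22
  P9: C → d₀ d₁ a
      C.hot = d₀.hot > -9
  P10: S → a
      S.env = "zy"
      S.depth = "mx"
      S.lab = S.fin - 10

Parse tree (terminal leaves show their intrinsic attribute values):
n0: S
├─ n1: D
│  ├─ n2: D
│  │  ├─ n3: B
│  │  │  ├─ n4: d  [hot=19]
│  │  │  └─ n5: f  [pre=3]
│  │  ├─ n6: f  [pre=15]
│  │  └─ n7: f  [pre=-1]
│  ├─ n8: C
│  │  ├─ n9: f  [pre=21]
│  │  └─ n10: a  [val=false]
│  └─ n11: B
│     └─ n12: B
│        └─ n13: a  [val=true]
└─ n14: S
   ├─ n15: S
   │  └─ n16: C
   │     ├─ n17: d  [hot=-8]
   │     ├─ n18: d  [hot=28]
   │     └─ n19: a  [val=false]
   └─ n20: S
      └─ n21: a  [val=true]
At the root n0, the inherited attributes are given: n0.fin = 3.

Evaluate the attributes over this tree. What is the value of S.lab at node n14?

-4

1. n0.fin = 3  [given at root]
2. n1.live = 6  [6]
3. n1.acc = -5  [S₀.fin * -1 - 2]
4. n1.pre = true  [S₀.fin > 2]
5. n2.live = 19  [D₀.live * 2 + 7]
6. n2.acc = -2  [D₀.acc + D₀.live - 3]
7. n2.pre = false  [D₀.live > 6]
8. n4.hot = 19  [terminal]
9. n5.pre = 3  [terminal]
10. n3.idx = "uy"  ["uy"]
11. n3.cnt = -8  [d.hot + f.pre - 30]
12. n3.val = 13  [f.pre * -2 + 19]
13. n6.pre = 15  [terminal]
14. n7.pre = -1  [terminal]
15. n2.depth = 30  [B.cnt * -2 + 14]
16. n8.fin = 0  [D₀.live - 6]
17. n8.lim = "qk"  ["qk"]
18. n9.pre = 21  [terminal]
19. n10.val = false  [terminal]
20. n8.hot = false  [a.val == true]
21. n13.val = true  [terminal]
22. n12.idx = "nw"  ["nw"]
23. n12.cnt = -4  [-4]
24. n12.val = 27  [27]
25. n11.idx = "qn"  ["qn"]
26. n11.cnt = 11  [11]
27. n11.val = -1  [len(B₁.idx) - 3]
28. n1.depth = 26  [26]
29. n14.fin = 6  [6]
30. n15.fin = 1  [S₀.fin * -1 + 7]
31. n16.fin = 9  [S.fin + 8]
32. n16.lim = "wn"  ["wn"]
33. n17.hot = -8  [terminal]
34. n18.hot = 28  [terminal]
35. n19.val = false  [terminal]
36. n16.hot = true  [d₀.hot > -9]
37. n15.env = "up"  ["up"]
38. n15.depth = "uk"  ["uk"]
39. n15.lab = 22  [22]
40. n20.fin = 2  [len(S₁.depth)]
41. n21.val = true  [terminal]
42. n20.env = "zy"  ["zy"]
43. n20.depth = "mx"  ["mx"]
44. n20.lab = -8  [S.fin - 10]
45. n14.env = "upmx"  [S₁.env ++ S₂.depth]
46. n14.depth = "zyz"  [S₂.env ++ "z"]
47. n14.lab = -4  [S₂.lab + 4]
48. n0.env = "upmxzyz"  [S₁.env ++ S₁.depth]
49. n0.depth = "qx"  ["qx"]
50. n0.lab = 22  [S₀.fin + 19]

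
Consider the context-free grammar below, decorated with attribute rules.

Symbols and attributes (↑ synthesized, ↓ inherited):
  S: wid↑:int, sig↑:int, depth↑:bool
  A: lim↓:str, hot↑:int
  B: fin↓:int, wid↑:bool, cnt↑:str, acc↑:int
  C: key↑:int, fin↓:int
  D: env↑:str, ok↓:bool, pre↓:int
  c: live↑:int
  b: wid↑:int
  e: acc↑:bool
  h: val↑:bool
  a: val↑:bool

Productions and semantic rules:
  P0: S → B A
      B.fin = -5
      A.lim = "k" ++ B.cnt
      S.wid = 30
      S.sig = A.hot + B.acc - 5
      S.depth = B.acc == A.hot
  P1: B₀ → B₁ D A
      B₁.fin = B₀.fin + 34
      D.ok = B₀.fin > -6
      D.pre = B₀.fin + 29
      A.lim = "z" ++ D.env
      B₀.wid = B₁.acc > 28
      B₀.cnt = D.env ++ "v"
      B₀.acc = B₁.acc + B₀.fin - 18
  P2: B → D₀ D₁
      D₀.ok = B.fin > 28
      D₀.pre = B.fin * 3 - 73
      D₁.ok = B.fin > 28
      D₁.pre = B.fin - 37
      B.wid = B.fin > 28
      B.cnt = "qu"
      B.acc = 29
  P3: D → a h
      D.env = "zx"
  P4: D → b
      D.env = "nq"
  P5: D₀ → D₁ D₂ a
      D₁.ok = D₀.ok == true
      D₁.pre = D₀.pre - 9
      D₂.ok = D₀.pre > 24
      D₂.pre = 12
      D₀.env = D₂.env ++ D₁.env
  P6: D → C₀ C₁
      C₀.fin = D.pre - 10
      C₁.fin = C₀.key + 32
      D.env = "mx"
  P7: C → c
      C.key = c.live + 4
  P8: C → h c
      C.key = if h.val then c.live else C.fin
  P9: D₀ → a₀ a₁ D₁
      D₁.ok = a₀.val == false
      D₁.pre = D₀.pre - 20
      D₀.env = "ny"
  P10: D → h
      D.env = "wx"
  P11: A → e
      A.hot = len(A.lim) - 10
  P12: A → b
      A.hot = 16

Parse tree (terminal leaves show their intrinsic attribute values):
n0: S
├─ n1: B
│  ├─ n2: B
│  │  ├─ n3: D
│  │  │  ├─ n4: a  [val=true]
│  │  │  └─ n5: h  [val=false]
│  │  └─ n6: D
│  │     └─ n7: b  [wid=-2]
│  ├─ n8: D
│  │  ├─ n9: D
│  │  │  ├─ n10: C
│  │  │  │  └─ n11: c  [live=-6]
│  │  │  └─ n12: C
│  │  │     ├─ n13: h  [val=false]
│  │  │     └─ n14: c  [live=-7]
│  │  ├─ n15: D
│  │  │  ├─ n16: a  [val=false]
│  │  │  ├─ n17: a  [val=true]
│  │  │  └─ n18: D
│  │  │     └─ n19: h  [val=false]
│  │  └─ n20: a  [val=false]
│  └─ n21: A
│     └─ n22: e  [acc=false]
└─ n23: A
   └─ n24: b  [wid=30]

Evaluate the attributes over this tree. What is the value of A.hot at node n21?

-5

1. n1.fin = -5  [-5]
2. n2.fin = 29  [B₀.fin + 34]
3. n3.ok = true  [B.fin > 28]
4. n3.pre = 14  [B.fin * 3 - 73]
5. n4.val = true  [terminal]
6. n5.val = false  [terminal]
7. n3.env = "zx"  ["zx"]
8. n6.ok = true  [B.fin > 28]
9. n6.pre = -8  [B.fin - 37]
10. n7.wid = -2  [terminal]
11. n6.env = "nq"  ["nq"]
12. n2.wid = true  [B.fin > 28]
13. n2.cnt = "qu"  ["qu"]
14. n2.acc = 29  [29]
15. n8.ok = true  [B₀.fin > -6]
16. n8.pre = 24  [B₀.fin + 29]
17. n9.ok = true  [D₀.ok == true]
18. n9.pre = 15  [D₀.pre - 9]
19. n10.fin = 5  [D.pre - 10]
20. n11.live = -6  [terminal]
21. n10.key = -2  [c.live + 4]
22. n12.fin = 30  [C₀.key + 32]
23. n13.val = false  [terminal]
24. n14.live = -7  [terminal]
25. n12.key = 30  [if h.val then c.live else C.fin]
26. n9.env = "mx"  ["mx"]
27. n15.ok = false  [D₀.pre > 24]
28. n15.pre = 12  [12]
29. n16.val = false  [terminal]
30. n17.val = true  [terminal]
31. n18.ok = true  [a₀.val == false]
32. n18.pre = -8  [D₀.pre - 20]
33. n19.val = false  [terminal]
34. n18.env = "wx"  ["wx"]
35. n15.env = "ny"  ["ny"]
36. n20.val = false  [terminal]
37. n8.env = "nymx"  [D₂.env ++ D₁.env]
38. n21.lim = "znymx"  ["z" ++ D.env]
39. n22.acc = false  [terminal]
40. n21.hot = -5  [len(A.lim) - 10]
41. n1.wid = true  [B₁.acc > 28]
42. n1.cnt = "nymxv"  [D.env ++ "v"]
43. n1.acc = 6  [B₁.acc + B₀.fin - 18]
44. n23.lim = "knymxv"  ["k" ++ B.cnt]
45. n24.wid = 30  [terminal]
46. n23.hot = 16  [16]
47. n0.wid = 30  [30]
48. n0.sig = 17  [A.hot + B.acc - 5]
49. n0.depth = false  [B.acc == A.hot]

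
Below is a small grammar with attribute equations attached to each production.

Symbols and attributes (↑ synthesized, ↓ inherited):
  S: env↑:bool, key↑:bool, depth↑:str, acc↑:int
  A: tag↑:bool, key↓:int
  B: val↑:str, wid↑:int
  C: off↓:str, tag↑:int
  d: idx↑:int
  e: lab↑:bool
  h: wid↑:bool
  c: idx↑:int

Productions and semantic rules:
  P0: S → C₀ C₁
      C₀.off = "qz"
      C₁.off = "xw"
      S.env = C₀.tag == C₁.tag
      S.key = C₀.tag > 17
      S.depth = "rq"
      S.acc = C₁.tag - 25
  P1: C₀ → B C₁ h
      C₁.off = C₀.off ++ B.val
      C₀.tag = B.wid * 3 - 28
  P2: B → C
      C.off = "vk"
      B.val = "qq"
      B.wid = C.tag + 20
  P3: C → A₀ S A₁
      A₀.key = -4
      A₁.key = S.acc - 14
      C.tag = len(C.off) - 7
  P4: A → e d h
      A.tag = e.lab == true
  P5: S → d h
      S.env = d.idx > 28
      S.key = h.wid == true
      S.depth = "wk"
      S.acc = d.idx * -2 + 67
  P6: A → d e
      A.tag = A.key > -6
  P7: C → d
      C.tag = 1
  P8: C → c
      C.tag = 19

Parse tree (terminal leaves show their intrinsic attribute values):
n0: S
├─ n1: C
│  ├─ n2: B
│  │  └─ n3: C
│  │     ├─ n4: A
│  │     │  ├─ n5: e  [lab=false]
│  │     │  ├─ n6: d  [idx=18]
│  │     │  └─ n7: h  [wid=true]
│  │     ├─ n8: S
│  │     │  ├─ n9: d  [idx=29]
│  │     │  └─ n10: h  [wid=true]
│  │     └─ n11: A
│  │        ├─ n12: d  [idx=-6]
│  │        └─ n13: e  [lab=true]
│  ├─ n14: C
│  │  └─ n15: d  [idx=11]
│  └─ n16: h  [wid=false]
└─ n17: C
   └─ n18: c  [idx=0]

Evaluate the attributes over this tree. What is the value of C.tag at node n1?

17

1. n1.off = "qz"  ["qz"]
2. n3.off = "vk"  ["vk"]
3. n4.key = -4  [-4]
4. n5.lab = false  [terminal]
5. n6.idx = 18  [terminal]
6. n7.wid = true  [terminal]
7. n4.tag = false  [e.lab == true]
8. n9.idx = 29  [terminal]
9. n10.wid = true  [terminal]
10. n8.env = true  [d.idx > 28]
11. n8.key = true  [h.wid == true]
12. n8.depth = "wk"  ["wk"]
13. n8.acc = 9  [d.idx * -2 + 67]
14. n11.key = -5  [S.acc - 14]
15. n12.idx = -6  [terminal]
16. n13.lab = true  [terminal]
17. n11.tag = true  [A.key > -6]
18. n3.tag = -5  [len(C.off) - 7]
19. n2.val = "qq"  ["qq"]
20. n2.wid = 15  [C.tag + 20]
21. n14.off = "qzqq"  [C₀.off ++ B.val]
22. n15.idx = 11  [terminal]
23. n14.tag = 1  [1]
24. n16.wid = false  [terminal]
25. n1.tag = 17  [B.wid * 3 - 28]
26. n17.off = "xw"  ["xw"]
27. n18.idx = 0  [terminal]
28. n17.tag = 19  [19]
29. n0.env = false  [C₀.tag == C₁.tag]
30. n0.key = false  [C₀.tag > 17]
31. n0.depth = "rq"  ["rq"]
32. n0.acc = -6  [C₁.tag - 25]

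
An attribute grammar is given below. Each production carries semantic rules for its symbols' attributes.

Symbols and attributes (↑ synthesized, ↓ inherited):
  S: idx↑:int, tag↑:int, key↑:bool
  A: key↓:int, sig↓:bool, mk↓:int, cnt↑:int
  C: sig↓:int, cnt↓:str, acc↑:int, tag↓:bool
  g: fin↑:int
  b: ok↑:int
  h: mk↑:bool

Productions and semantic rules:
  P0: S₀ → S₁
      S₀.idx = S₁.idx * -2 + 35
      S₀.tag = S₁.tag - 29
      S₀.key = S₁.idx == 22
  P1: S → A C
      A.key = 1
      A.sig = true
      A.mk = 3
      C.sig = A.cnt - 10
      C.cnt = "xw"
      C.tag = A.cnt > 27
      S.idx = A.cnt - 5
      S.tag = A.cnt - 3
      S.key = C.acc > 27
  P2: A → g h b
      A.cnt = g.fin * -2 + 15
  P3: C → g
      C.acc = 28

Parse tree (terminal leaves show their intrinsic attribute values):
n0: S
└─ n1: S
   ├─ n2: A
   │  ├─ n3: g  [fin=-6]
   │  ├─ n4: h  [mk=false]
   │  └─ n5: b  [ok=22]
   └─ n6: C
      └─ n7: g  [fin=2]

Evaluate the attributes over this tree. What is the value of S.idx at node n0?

-9

1. n2.key = 1  [1]
2. n2.sig = true  [true]
3. n2.mk = 3  [3]
4. n3.fin = -6  [terminal]
5. n4.mk = false  [terminal]
6. n5.ok = 22  [terminal]
7. n2.cnt = 27  [g.fin * -2 + 15]
8. n6.sig = 17  [A.cnt - 10]
9. n6.cnt = "xw"  ["xw"]
10. n6.tag = false  [A.cnt > 27]
11. n7.fin = 2  [terminal]
12. n6.acc = 28  [28]
13. n1.idx = 22  [A.cnt - 5]
14. n1.tag = 24  [A.cnt - 3]
15. n1.key = true  [C.acc > 27]
16. n0.idx = -9  [S₁.idx * -2 + 35]
17. n0.tag = -5  [S₁.tag - 29]
18. n0.key = true  [S₁.idx == 22]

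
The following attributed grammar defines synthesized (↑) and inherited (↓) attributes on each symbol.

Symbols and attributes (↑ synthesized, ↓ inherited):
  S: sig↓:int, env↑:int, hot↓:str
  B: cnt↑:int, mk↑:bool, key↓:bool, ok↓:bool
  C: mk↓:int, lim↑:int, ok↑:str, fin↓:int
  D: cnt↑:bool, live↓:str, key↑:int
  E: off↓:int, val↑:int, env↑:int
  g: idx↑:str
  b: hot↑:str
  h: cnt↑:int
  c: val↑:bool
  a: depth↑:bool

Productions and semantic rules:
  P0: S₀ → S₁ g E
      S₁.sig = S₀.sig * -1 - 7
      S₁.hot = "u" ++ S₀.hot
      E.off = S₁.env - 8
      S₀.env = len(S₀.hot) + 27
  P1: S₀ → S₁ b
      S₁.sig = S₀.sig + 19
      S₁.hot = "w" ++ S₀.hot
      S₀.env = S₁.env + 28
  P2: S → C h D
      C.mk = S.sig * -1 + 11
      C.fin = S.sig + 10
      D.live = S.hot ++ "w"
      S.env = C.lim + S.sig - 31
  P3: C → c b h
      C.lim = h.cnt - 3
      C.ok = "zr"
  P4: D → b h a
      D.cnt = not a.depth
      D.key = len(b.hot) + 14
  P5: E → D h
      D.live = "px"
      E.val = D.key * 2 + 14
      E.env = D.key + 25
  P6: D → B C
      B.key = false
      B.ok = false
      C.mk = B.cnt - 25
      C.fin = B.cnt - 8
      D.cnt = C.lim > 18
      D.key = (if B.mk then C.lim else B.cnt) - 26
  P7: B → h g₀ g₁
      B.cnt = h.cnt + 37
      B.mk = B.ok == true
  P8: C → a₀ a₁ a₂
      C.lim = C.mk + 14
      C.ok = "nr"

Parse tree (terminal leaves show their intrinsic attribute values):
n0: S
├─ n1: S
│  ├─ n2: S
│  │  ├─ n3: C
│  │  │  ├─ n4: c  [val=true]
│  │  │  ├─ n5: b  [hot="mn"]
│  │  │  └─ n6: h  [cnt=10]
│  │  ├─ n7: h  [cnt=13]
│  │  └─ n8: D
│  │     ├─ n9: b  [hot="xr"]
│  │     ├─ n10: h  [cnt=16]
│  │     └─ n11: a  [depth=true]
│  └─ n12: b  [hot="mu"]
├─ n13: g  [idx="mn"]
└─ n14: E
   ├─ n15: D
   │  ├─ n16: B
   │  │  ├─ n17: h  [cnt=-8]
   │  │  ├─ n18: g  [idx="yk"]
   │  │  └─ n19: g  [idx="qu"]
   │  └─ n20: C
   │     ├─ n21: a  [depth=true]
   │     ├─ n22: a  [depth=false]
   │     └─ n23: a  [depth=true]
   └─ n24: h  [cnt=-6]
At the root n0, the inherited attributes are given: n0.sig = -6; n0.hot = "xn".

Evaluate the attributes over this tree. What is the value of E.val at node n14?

20

1. n0.sig = -6  [given at root]
2. n0.hot = "xn"  [given at root]
3. n1.sig = -1  [S₀.sig * -1 - 7]
4. n1.hot = "uxn"  ["u" ++ S₀.hot]
5. n2.sig = 18  [S₀.sig + 19]
6. n2.hot = "wuxn"  ["w" ++ S₀.hot]
7. n3.mk = -7  [S.sig * -1 + 11]
8. n3.fin = 28  [S.sig + 10]
9. n4.val = true  [terminal]
10. n5.hot = "mn"  [terminal]
11. n6.cnt = 10  [terminal]
12. n3.lim = 7  [h.cnt - 3]
13. n3.ok = "zr"  ["zr"]
14. n7.cnt = 13  [terminal]
15. n8.live = "wuxnw"  [S.hot ++ "w"]
16. n9.hot = "xr"  [terminal]
17. n10.cnt = 16  [terminal]
18. n11.depth = true  [terminal]
19. n8.cnt = false  [not a.depth]
20. n8.key = 16  [len(b.hot) + 14]
21. n2.env = -6  [C.lim + S.sig - 31]
22. n12.hot = "mu"  [terminal]
23. n1.env = 22  [S₁.env + 28]
24. n13.idx = "mn"  [terminal]
25. n14.off = 14  [S₁.env - 8]
26. n15.live = "px"  ["px"]
27. n16.key = false  [false]
28. n16.ok = false  [false]
29. n17.cnt = -8  [terminal]
30. n18.idx = "yk"  [terminal]
31. n19.idx = "qu"  [terminal]
32. n16.cnt = 29  [h.cnt + 37]
33. n16.mk = false  [B.ok == true]
34. n20.mk = 4  [B.cnt - 25]
35. n20.fin = 21  [B.cnt - 8]
36. n21.depth = true  [terminal]
37. n22.depth = false  [terminal]
38. n23.depth = true  [terminal]
39. n20.lim = 18  [C.mk + 14]
40. n20.ok = "nr"  ["nr"]
41. n15.cnt = false  [C.lim > 18]
42. n15.key = 3  [(if B.mk then C.lim else B.cnt) - 26]
43. n24.cnt = -6  [terminal]
44. n14.val = 20  [D.key * 2 + 14]
45. n14.env = 28  [D.key + 25]
46. n0.env = 29  [len(S₀.hot) + 27]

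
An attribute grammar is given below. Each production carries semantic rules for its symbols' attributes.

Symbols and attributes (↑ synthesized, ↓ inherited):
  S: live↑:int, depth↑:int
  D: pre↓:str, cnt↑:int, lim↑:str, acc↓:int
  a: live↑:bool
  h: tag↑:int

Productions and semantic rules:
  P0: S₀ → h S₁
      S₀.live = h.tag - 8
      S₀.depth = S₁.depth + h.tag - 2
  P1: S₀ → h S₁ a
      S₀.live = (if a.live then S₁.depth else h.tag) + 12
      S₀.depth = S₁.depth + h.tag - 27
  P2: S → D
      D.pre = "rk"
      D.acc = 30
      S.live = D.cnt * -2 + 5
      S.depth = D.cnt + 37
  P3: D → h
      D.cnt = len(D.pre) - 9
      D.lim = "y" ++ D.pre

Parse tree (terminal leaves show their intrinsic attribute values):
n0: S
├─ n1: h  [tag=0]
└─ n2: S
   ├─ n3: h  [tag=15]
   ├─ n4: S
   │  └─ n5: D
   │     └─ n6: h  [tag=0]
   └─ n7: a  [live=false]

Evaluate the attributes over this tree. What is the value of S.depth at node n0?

1. n1.tag = 0  [terminal]
2. n3.tag = 15  [terminal]
3. n5.pre = "rk"  ["rk"]
4. n5.acc = 30  [30]
5. n6.tag = 0  [terminal]
6. n5.cnt = -7  [len(D.pre) - 9]
7. n5.lim = "yrk"  ["y" ++ D.pre]
8. n4.live = 19  [D.cnt * -2 + 5]
9. n4.depth = 30  [D.cnt + 37]
10. n7.live = false  [terminal]
11. n2.live = 27  [(if a.live then S₁.depth else h.tag) + 12]
12. n2.depth = 18  [S₁.depth + h.tag - 27]
13. n0.live = -8  [h.tag - 8]
14. n0.depth = 16  [S₁.depth + h.tag - 2]

16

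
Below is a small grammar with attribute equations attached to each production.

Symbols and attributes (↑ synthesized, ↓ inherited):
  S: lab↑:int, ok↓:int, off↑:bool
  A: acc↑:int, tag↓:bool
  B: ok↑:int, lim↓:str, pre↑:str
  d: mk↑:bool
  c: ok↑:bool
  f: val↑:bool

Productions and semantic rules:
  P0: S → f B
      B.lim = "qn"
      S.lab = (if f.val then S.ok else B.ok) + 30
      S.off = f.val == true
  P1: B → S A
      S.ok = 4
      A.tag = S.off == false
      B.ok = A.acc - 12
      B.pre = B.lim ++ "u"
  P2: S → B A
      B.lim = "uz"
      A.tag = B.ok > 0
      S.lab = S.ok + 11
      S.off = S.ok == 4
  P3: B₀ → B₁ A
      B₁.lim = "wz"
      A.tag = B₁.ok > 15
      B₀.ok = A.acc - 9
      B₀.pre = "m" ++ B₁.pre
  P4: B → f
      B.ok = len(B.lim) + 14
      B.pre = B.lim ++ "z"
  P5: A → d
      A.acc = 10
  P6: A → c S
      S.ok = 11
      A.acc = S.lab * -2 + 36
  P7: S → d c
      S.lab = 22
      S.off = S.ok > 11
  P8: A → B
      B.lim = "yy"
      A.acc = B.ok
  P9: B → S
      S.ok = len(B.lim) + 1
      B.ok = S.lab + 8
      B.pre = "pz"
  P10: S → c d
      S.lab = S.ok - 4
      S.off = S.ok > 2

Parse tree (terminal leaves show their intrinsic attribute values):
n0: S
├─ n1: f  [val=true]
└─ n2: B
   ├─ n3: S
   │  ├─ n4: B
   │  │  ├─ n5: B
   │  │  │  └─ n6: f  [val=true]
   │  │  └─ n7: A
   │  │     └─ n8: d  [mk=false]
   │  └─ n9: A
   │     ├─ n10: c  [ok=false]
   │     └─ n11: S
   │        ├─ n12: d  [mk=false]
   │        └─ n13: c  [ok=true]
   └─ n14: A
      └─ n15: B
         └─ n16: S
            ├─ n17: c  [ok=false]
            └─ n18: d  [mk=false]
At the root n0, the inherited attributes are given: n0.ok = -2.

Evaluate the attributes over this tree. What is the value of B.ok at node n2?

1. n0.ok = -2  [given at root]
2. n1.val = true  [terminal]
3. n2.lim = "qn"  ["qn"]
4. n3.ok = 4  [4]
5. n4.lim = "uz"  ["uz"]
6. n5.lim = "wz"  ["wz"]
7. n6.val = true  [terminal]
8. n5.ok = 16  [len(B.lim) + 14]
9. n5.pre = "wzz"  [B.lim ++ "z"]
10. n7.tag = true  [B₁.ok > 15]
11. n8.mk = false  [terminal]
12. n7.acc = 10  [10]
13. n4.ok = 1  [A.acc - 9]
14. n4.pre = "mwzz"  ["m" ++ B₁.pre]
15. n9.tag = true  [B.ok > 0]
16. n10.ok = false  [terminal]
17. n11.ok = 11  [11]
18. n12.mk = false  [terminal]
19. n13.ok = true  [terminal]
20. n11.lab = 22  [22]
21. n11.off = false  [S.ok > 11]
22. n9.acc = -8  [S.lab * -2 + 36]
23. n3.lab = 15  [S.ok + 11]
24. n3.off = true  [S.ok == 4]
25. n14.tag = false  [S.off == false]
26. n15.lim = "yy"  ["yy"]
27. n16.ok = 3  [len(B.lim) + 1]
28. n17.ok = false  [terminal]
29. n18.mk = false  [terminal]
30. n16.lab = -1  [S.ok - 4]
31. n16.off = true  [S.ok > 2]
32. n15.ok = 7  [S.lab + 8]
33. n15.pre = "pz"  ["pz"]
34. n14.acc = 7  [B.ok]
35. n2.ok = -5  [A.acc - 12]
36. n2.pre = "qnu"  [B.lim ++ "u"]
37. n0.lab = 28  [(if f.val then S.ok else B.ok) + 30]
38. n0.off = true  [f.val == true]

-5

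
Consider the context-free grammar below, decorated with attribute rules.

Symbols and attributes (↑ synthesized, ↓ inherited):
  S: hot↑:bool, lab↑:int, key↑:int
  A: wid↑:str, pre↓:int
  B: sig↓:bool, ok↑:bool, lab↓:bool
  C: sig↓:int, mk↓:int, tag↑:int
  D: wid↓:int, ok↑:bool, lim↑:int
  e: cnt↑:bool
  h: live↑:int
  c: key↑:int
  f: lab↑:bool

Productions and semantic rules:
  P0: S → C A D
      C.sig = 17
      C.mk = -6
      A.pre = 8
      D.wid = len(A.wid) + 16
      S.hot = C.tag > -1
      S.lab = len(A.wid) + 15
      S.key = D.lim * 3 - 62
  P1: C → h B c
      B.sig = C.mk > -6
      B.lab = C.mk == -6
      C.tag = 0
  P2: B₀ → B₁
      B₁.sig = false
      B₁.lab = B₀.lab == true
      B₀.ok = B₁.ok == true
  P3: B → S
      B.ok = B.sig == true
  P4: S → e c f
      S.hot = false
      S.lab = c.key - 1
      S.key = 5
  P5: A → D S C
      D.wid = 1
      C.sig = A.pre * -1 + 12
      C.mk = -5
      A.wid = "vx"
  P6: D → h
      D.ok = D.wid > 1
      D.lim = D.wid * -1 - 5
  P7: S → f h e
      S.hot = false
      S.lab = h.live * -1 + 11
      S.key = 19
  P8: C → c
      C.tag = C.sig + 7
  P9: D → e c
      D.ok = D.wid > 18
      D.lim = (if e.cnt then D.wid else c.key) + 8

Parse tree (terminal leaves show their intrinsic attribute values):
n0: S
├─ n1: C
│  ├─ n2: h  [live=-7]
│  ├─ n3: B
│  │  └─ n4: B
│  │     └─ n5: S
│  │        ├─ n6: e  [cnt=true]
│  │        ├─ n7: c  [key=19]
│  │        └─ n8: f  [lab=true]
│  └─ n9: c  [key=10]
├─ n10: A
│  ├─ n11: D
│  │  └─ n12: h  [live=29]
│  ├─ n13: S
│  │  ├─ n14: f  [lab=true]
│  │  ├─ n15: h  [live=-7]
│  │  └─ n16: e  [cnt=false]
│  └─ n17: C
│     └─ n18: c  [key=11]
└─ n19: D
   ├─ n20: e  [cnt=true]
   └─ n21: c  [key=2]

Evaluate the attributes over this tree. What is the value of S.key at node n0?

1. n1.sig = 17  [17]
2. n1.mk = -6  [-6]
3. n2.live = -7  [terminal]
4. n3.sig = false  [C.mk > -6]
5. n3.lab = true  [C.mk == -6]
6. n4.sig = false  [false]
7. n4.lab = true  [B₀.lab == true]
8. n6.cnt = true  [terminal]
9. n7.key = 19  [terminal]
10. n8.lab = true  [terminal]
11. n5.hot = false  [false]
12. n5.lab = 18  [c.key - 1]
13. n5.key = 5  [5]
14. n4.ok = false  [B.sig == true]
15. n3.ok = false  [B₁.ok == true]
16. n9.key = 10  [terminal]
17. n1.tag = 0  [0]
18. n10.pre = 8  [8]
19. n11.wid = 1  [1]
20. n12.live = 29  [terminal]
21. n11.ok = false  [D.wid > 1]
22. n11.lim = -6  [D.wid * -1 - 5]
23. n14.lab = true  [terminal]
24. n15.live = -7  [terminal]
25. n16.cnt = false  [terminal]
26. n13.hot = false  [false]
27. n13.lab = 18  [h.live * -1 + 11]
28. n13.key = 19  [19]
29. n17.sig = 4  [A.pre * -1 + 12]
30. n17.mk = -5  [-5]
31. n18.key = 11  [terminal]
32. n17.tag = 11  [C.sig + 7]
33. n10.wid = "vx"  ["vx"]
34. n19.wid = 18  [len(A.wid) + 16]
35. n20.cnt = true  [terminal]
36. n21.key = 2  [terminal]
37. n19.ok = false  [D.wid > 18]
38. n19.lim = 26  [(if e.cnt then D.wid else c.key) + 8]
39. n0.hot = true  [C.tag > -1]
40. n0.lab = 17  [len(A.wid) + 15]
41. n0.key = 16  [D.lim * 3 - 62]

16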